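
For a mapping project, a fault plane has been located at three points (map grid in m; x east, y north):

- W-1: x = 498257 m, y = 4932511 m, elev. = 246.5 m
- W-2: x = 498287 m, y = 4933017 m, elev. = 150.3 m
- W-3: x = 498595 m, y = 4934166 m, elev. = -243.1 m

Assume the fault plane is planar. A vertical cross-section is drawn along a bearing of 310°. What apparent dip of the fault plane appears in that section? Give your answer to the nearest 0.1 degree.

24.9°

Two edge vectors: W-1→W-2 = (30, 506, -96.2), W-1→W-3 = (338, 1655, -489.6).
Normal n = (W-1→W-2) × (W-1→W-3) = (-88526.6, -17827.6, -121378).
So ∂z/∂x = −n_x/n_z = −0.72935 and ∂z/∂y = −n_y/n_z = −0.14688.
Unit vector along 310° is (sin 310°, cos 310°) = (-0.7660, 0.6428).
Slope in that direction = a·(-0.7660) + b·(0.6428) = 0.46430.
Apparent dip = arctan|0.46430| = 24.9° (true dip is 36.6°, so apparent ≤ true as expected).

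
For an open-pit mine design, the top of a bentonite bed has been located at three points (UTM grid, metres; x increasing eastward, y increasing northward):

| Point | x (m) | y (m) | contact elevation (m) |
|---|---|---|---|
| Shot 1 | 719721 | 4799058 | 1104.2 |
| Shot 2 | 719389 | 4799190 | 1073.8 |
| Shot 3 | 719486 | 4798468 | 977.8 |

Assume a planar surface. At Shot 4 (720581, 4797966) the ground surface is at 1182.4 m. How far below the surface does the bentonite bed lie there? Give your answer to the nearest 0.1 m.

Two edge vectors: Shot 1→Shot 2 = (-332, 132, -30.4), Shot 1→Shot 3 = (-235, -590, -126.4).
Normal n = (Shot 1→Shot 2) × (Shot 1→Shot 3) = (-34620.8, -34820.8, 226900).
So ∂z/∂x = −n_x/n_z = 0.152581754 and ∂z/∂y = −n_y/n_z = 0.153463200.
Intercept c from Shot 1: 1104.2 − 109816.29 − 736478.80 = −845190.89.
At (720581, 4797966): z_contact = 109947.51 + 736311.21 − 845190.89 = 1067.84 m.
Depth below ground = 1182.4 − 1067.84 = 114.6 m.

114.6 m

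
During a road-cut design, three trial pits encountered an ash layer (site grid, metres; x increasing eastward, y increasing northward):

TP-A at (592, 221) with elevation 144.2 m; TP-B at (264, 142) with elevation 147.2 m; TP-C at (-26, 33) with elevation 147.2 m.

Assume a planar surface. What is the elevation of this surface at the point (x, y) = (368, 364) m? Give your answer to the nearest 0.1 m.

Two edge vectors: TP-A→TP-B = (-328, -79, 3), TP-A→TP-C = (-618, -188, 3).
Normal n = (TP-A→TP-B) × (TP-A→TP-C) = (327, -870, 12842).
So ∂z/∂x = −n_x/n_z = −0.02546 and ∂z/∂y = −n_y/n_z = 0.06775.
Intercept c from TP-A: 144.2 + 15.07 − 14.97 = 144.30.
At (368, 364): z = −9.4 + 24.7 + 144.30 = 159.6 m.

159.6 m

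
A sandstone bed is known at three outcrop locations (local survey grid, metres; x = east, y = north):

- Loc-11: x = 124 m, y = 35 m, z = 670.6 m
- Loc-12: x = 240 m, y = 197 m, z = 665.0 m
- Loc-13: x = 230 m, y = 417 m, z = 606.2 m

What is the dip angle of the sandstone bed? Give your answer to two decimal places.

Let the plane be z = a·x + b·y + c.
Loc-12−Loc-11: 116a + 162b = −5.6;  Loc-13−Loc-11: 106a + 382b = −64.4.
Solving gives a = 0.30559, b = −0.25338.
Gradient magnitude |∇z| = √(a² + b²) = √(0.09338 + 0.06420) = 0.39697.
True dip = arctan(0.39697) = 21.65°, dipping toward NW (azimuth ≈ 310°).

21.65°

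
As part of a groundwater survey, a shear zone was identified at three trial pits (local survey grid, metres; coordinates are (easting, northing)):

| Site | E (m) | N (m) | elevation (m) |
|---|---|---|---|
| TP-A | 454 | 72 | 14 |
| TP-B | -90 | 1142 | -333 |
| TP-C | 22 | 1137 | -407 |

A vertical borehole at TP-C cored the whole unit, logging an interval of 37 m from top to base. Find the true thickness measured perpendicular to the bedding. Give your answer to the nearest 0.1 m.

26.6 m

Let the plane be z = a·E + b·N + c.
TP-B−TP-A: −544a + 1070b = −347;  TP-C−TP-A: −432a + 1065b = −421.
Solving gives a = −0.69087, b = −0.67555.
|∇z| = √(a²+b²) = 0.96626, so dip δ = arctan(0.96626) = 44.02°.
True thickness = vertical thickness × cos δ = 37 × cos 44.02° = 26.6 m.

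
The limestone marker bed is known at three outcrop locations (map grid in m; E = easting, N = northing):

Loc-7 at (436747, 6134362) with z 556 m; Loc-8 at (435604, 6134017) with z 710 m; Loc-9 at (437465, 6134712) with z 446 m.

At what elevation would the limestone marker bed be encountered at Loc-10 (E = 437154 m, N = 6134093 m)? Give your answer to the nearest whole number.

Two edge vectors: Loc-7→Loc-8 = (-1143, -345, 154), Loc-7→Loc-9 = (718, 350, -110).
Normal n = (Loc-7→Loc-8) × (Loc-7→Loc-9) = (-15950, -15158, -152340).
So ∂z/∂E = −n_x/n_z = −0.10470001 and ∂z/∂N = −n_y/n_z = −0.09950112.
Intercept c from Loc-7: 556 + 45727.42 + 610375.86 = 656659.28.
At (437154, 6134093): z = −45770.0 − 610349.1 + 656659.28 = 540.2 m.

540 m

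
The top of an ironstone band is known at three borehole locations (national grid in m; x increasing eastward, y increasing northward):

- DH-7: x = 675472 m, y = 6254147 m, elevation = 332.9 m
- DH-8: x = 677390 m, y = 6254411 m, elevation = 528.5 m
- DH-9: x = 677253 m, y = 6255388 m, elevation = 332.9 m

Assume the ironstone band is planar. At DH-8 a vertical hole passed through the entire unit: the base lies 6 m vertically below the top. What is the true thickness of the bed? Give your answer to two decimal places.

5.86 m

Let the plane be z = a·x + b·y + c.
DH-8−DH-7: 1918a + 264b = 195.6;  DH-9−DH-7: 1781a + 1241b = 0.
Solving gives a = 0.12709, b = −0.18238.
|∇z| = √(a²+b²) = 0.22229, so dip δ = arctan(0.22229) = 12.53°.
True thickness = vertical thickness × cos δ = 6 × cos 12.53° = 5.86 m.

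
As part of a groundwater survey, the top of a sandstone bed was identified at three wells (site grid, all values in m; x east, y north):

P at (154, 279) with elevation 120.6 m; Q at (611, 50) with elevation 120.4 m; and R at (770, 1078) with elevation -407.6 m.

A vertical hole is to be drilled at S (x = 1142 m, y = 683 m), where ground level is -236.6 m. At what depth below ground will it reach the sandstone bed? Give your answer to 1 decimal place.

Two edge vectors: P→Q = (457, -229, -0.2), P→R = (616, 799, -528.2).
Normal n = (P→Q) × (P→R) = (121117.6, 241264.2, 506207).
So ∂z/∂x = −n_x/n_z = −0.239265 and ∂z/∂y = −n_y/n_z = −0.476612.
Intercept c from P: 120.6 + 36.85 + 132.97 = 290.42.
At (1142, 683): z_contact = −273.24 − 325.53 + 290.42 = -308.34 m.
Depth below ground = -236.6 − (-308.34) = 71.7 m.

71.7 m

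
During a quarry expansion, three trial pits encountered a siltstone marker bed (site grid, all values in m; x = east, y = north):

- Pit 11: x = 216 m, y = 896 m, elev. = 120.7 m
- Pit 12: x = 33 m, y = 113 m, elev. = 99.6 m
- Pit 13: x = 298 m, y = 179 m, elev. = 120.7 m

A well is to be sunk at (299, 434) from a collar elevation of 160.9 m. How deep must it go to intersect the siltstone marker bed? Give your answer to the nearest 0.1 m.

37.9 m

Let the plane be z = a·x + b·y + c.
Pit 12−Pit 11: −183a − 783b = −21.1;  Pit 13−Pit 11: 82a − 717b = 0.
Solving gives a = 0.07742, b = 0.00885.
Then c = 120.7 − a·216 − b·896 = 96.04.
At (299, 434): z_contact = 23.15 + 3.84 + 96.04 = 123.04 m.
Depth below ground = 160.9 − 123.04 = 37.9 m.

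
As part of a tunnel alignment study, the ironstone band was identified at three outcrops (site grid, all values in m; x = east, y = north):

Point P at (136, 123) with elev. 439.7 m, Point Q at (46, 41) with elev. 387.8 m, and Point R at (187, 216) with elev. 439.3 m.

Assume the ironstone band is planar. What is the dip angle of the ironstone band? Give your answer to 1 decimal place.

53.0°

Let the plane be z = a·x + b·y + c.
Point Q−Point P: −90a − 82b = −51.9;  Point R−Point P: 51a + 93b = −0.4.
Solving gives a = 1.16034, b = −0.64062.
Gradient magnitude |∇z| = √(a² + b²) = √(1.34639 + 0.41039) = 1.32543.
True dip = arctan(1.32543) = 53.0°, dipping toward WNW (azimuth ≈ 299°).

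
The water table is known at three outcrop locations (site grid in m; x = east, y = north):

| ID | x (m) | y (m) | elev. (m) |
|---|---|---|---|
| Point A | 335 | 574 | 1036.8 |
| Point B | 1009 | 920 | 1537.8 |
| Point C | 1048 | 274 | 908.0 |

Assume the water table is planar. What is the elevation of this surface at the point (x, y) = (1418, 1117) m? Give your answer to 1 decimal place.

Two edge vectors: Point A→Point B = (674, 346, 501), Point A→Point C = (713, -300, -128.8).
Normal n = (Point A→Point B) × (Point A→Point C) = (105735.2, 444024.2, -448898).
So ∂z/∂x = −n_x/n_z = 0.235544 and ∂z/∂y = −n_y/n_z = 0.989143.
Intercept c from Point A: 1036.8 − 78.91 − 567.77 = 390.12.
At (1418, 1117): z = 334.0 + 1104.9 + 390.12 = 1829.0 m.

1829.0 m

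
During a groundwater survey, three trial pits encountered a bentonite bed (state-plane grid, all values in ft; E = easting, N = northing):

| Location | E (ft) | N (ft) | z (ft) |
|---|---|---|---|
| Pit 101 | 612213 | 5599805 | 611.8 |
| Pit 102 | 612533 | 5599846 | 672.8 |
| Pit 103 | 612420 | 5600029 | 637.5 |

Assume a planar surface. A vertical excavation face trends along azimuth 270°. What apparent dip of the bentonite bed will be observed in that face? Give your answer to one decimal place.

Let the plane be z = a·E + b·N + c.
Pit 102−Pit 101: 320a + 41b = 61;  Pit 103−Pit 101: 207a + 224b = 25.7.
Solving gives a = 0.19955, b = −0.06968.
Unit vector along 270° is (sin 270°, cos 270°) = (-1.0000, -0.0000).
Slope in that direction = a·(-1.0000) + b·(-0.0000) = −0.19955.
Apparent dip = arctan|0.19955| = 11.3° (true dip is 11.9°, so apparent ≤ true as expected).

11.3°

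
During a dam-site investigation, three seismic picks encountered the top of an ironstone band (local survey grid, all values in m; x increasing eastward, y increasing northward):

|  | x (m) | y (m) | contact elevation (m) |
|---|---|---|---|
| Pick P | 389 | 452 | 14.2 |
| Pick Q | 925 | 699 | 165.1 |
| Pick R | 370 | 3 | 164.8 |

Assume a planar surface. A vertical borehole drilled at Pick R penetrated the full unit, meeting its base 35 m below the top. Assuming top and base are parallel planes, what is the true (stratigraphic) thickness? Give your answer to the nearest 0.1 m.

Two edge vectors: Pick P→Pick Q = (536, 247, 150.9), Pick P→Pick R = (-19, -449, 150.6).
Normal n = (Pick P→Pick Q) × (Pick P→Pick R) = (104952.3, -83588.7, -235971).
So ∂z/∂x = −n_x/n_z = 0.44477 and ∂z/∂y = −n_y/n_z = −0.35423.
|∇z| = √(a²+b²) = 0.56859, so dip δ = arctan(0.56859) = 29.62°.
True thickness = vertical thickness × cos δ = 35 × cos 29.62° = 30.4 m.

30.4 m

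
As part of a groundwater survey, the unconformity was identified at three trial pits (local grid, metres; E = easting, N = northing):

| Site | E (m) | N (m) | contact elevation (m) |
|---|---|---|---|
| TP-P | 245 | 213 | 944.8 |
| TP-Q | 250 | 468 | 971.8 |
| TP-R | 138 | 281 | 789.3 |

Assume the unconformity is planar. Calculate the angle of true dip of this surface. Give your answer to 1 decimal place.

Let the plane be z = a·E + b·N + c.
TP-Q−TP-P: 5a + 255b = 27;  TP-R−TP-P: −107a + 68b = −155.5.
Solving gives a = 1.50185, b = 0.07643.
Gradient magnitude |∇z| = √(a² + b²) = √(2.25554 + 0.00584) = 1.50379.
True dip = arctan(1.50379) = 56.4°, dipping toward W (azimuth ≈ 267°).

56.4°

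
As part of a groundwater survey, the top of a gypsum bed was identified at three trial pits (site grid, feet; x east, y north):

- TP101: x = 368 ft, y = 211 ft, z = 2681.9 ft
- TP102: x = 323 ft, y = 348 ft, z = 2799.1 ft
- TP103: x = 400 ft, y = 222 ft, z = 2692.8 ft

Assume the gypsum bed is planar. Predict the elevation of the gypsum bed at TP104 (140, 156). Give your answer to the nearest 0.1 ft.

2624.6 ft

Let the plane be z = a·x + b·y + c.
TP102−TP101: −45a + 137b = 117.2;  TP103−TP101: 32a + 11b = 10.9.
Solving gives a = 0.04183, b = 0.86922.
Then c = 2681.9 − a·368 − b·211 = 2483.10.
At (140, 156): z = 5.9 + 135.6 + 2483.10 = 2624.6 ft.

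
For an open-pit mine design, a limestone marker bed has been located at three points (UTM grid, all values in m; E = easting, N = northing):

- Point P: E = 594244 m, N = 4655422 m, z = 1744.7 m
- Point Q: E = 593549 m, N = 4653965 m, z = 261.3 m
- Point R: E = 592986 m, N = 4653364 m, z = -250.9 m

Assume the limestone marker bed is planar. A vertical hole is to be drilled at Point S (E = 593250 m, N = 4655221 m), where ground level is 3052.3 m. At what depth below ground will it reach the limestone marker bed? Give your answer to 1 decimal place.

1188.2 m

Two edge vectors: Point P→Point Q = (-695, -1457, -1483.4), Point P→Point R = (-1258, -2058, -1995.6).
Normal n = (Point P→Point Q) × (Point P→Point R) = (-145248, 479175.2, -402596).
So ∂z/∂E = −n_x/n_z = −0.360778547 and ∂z/∂N = −n_y/n_z = 1.190213514.
Intercept c from Point P: 1744.7 + 214390.49 − 5540946.18 = −5324810.99.
At (593250, 4655221): z_contact = −214031.87 + 5540706.95 − 5324810.99 = 1864.08 m.
Depth below ground = 3052.3 − 1864.08 = 1188.2 m.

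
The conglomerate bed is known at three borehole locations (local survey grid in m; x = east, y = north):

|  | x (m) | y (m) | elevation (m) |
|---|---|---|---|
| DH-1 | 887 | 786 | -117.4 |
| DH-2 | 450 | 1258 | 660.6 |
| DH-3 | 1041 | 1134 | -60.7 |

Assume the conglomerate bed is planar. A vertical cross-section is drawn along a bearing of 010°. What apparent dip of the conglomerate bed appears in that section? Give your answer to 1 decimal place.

24.0°

Two edge vectors: DH-1→DH-2 = (-437, 472, 778), DH-1→DH-3 = (154, 348, 56.7).
Normal n = (DH-1→DH-2) × (DH-1→DH-3) = (-243981.6, 144589.9, -224764).
So ∂z/∂x = −n_x/n_z = −1.08550 and ∂z/∂y = −n_y/n_z = 0.64330.
Unit vector along 010° is (sin 10°, cos 10°) = (0.1736, 0.9848).
Slope in that direction = a·(0.1736) + b·(0.9848) = 0.44503.
Apparent dip = arctan|0.44503| = 24.0° (true dip is 51.6°, so apparent ≤ true as expected).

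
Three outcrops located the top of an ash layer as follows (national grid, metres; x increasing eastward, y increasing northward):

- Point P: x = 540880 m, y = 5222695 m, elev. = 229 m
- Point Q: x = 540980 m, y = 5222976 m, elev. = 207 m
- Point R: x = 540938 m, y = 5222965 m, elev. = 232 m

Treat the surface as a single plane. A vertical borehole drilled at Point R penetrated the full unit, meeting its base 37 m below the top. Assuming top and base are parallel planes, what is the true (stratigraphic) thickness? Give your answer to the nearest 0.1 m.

31.0 m

Let the plane be z = a·x + b·y + c.
Point Q−Point P: 100a + 281b = −22;  Point R−Point P: 58a + 270b = 3.
Solving gives a = −0.63381, b = 0.14726.
|∇z| = √(a²+b²) = 0.65069, so dip δ = arctan(0.65069) = 33.05°.
True thickness = vertical thickness × cos δ = 37 × cos 33.05° = 31.0 m.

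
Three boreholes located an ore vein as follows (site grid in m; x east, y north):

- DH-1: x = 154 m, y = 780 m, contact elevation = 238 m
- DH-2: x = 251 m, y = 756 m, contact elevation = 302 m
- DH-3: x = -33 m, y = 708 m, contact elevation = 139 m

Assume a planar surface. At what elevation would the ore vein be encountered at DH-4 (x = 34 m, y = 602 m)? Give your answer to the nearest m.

202 m

Two edge vectors: DH-1→DH-2 = (97, -24, 64), DH-1→DH-3 = (-187, -72, -99).
Normal n = (DH-1→DH-2) × (DH-1→DH-3) = (6984, -2365, -11472).
So ∂z/∂x = −n_x/n_z = 0.60879 and ∂z/∂y = −n_y/n_z = −0.20615.
Intercept c from DH-1: 238 − 93.75 + 160.80 = 305.05.
At (34, 602): z = 20.7 − 124.1 + 305.05 = 201.6 m.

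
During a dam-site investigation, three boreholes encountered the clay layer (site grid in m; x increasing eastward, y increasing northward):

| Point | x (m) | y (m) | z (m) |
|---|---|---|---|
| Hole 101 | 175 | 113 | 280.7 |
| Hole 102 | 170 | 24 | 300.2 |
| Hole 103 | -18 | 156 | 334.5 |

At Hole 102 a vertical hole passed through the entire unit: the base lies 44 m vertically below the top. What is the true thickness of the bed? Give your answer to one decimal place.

41.1 m

Two edge vectors: Hole 101→Hole 102 = (-5, -89, 19.5), Hole 101→Hole 103 = (-193, 43, 53.8).
Normal n = (Hole 101→Hole 102) × (Hole 101→Hole 103) = (-5626.7, -3494.5, -17392).
So ∂z/∂x = −n_x/n_z = −0.32352 and ∂z/∂y = −n_y/n_z = −0.20093.
|∇z| = √(a²+b²) = 0.38084, so dip δ = arctan(0.38084) = 20.85°.
True thickness = vertical thickness × cos δ = 44 × cos 20.85° = 41.1 m.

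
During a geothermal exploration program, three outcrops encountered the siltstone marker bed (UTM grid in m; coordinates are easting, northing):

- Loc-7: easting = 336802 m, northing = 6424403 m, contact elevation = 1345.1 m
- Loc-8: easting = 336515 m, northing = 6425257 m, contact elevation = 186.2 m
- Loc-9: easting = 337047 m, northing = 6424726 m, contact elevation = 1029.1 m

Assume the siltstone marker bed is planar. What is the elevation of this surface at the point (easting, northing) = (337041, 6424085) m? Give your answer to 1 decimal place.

Let the plane be z = a·easting + b·northing + c.
Loc-8−Loc-7: −287a + 854b = −1158.9;  Loc-9−Loc-7: 245a + 323b = −316.
Solving gives a = 0.345975405, b = −1.240755338.
Then c = 1345.1 − a·336802 − b·6424403 = 7855932.21.
At (337041, 6424085): z = 116607.9 − 7970717.8 + 7855932.21 = 1822.3 m.

1822.3 m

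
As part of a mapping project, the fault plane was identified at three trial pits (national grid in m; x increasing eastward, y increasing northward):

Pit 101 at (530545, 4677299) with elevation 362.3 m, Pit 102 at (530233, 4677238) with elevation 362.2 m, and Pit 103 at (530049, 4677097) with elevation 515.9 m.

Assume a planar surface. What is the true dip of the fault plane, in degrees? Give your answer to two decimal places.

56.16°

Let the plane be z = a·x + b·y + c.
Pit 102−Pit 101: −312a − 61b = −0.1;  Pit 103−Pit 101: −496a − 202b = 153.6.
Solving gives a = 0.28655, b = −1.46401.
Gradient magnitude |∇z| = √(a² + b²) = √(0.08211 + 2.14334) = 1.49179.
True dip = arctan(1.49179) = 56.16°, dipping toward N (azimuth ≈ 349°).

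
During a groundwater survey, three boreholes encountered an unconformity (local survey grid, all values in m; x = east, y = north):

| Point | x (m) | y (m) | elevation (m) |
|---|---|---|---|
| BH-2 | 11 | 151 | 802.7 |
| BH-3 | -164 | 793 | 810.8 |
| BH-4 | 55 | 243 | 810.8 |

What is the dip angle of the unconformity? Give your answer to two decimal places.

6.17°

Let the plane be z = a·x + b·y + c.
BH-3−BH-2: −175a + 642b = 8.1;  BH-4−BH-2: 44a + 92b = 8.1.
Solving gives a = 0.10046, b = 0.04000.
Gradient magnitude |∇z| = √(a² + b²) = √(0.01009 + 0.00160) = 0.10813.
True dip = arctan(0.10813) = 6.17°, dipping toward WSW (azimuth ≈ 248°).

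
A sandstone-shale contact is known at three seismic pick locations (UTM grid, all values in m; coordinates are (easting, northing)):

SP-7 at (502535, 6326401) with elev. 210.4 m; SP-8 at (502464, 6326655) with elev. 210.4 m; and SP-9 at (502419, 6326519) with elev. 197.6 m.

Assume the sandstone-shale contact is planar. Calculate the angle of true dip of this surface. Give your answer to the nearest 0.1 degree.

9.1°

Let the plane be z = a·E + b·N + c.
SP-8−SP-7: −71a + 254b = 0;  SP-9−SP-7: −116a + 118b = −12.8.
Solving gives a = 0.15419, b = 0.04310.
Gradient magnitude |∇z| = √(a² + b²) = √(0.02377 + 0.00186) = 0.16010.
True dip = arctan(0.16010) = 9.1°, dipping toward WSW (azimuth ≈ 254°).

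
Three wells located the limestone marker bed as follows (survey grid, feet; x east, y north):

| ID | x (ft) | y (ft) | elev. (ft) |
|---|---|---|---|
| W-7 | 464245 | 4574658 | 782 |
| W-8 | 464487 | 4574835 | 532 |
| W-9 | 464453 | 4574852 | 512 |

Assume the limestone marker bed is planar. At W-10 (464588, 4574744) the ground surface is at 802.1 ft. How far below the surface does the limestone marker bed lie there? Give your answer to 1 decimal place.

157.4 ft

Two edge vectors: W-7→W-8 = (242, 177, -250), W-7→W-9 = (208, 194, -270).
Normal n = (W-7→W-8) × (W-7→W-9) = (710, 13340, 10132).
So ∂z/∂x = −n_x/n_z = −0.070075010 and ∂z/∂y = −n_y/n_z = −1.316620608.
Intercept c from W-7: 782 + 32531.97 + 6023089.00 = 6056402.97.
At (464588, 4574744): z_contact = −32556.01 − 6023202.23 + 6056402.97 = 644.73 ft.
Depth below ground = 802.1 − 644.73 = 157.4 ft.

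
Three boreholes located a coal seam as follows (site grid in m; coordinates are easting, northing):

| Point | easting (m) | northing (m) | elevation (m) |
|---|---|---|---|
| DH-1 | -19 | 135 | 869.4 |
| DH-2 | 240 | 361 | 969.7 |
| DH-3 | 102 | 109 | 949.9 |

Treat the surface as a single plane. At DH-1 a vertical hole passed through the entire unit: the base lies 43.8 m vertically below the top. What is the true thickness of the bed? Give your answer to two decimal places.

Let the plane be z = a·easting + b·northing + c.
DH-2−DH-1: 259a + 226b = 100.3;  DH-3−DH-1: 121a − 26b = 80.5.
Solving gives a = 0.61035, b = −0.25567.
|∇z| = √(a²+b²) = 0.66174, so dip δ = arctan(0.66174) = 33.49°.
True thickness = vertical thickness × cos δ = 43.8 × cos 33.49° = 36.53 m.

36.53 m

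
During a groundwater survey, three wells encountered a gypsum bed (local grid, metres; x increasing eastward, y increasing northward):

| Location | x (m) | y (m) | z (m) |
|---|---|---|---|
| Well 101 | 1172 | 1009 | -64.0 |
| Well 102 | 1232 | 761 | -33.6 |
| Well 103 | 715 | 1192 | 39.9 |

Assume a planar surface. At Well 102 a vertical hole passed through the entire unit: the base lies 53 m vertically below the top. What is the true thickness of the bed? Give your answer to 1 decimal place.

Let the plane be z = a·x + b·y + c.
Well 102−Well 101: 60a − 248b = 30.4;  Well 103−Well 101: −457a + 183b = 103.9.
Solving gives a = −0.30609, b = −0.19664.
|∇z| = √(a²+b²) = 0.36381, so dip δ = arctan(0.36381) = 19.99°.
True thickness = vertical thickness × cos δ = 53 × cos 19.99° = 49.8 m.

49.8 m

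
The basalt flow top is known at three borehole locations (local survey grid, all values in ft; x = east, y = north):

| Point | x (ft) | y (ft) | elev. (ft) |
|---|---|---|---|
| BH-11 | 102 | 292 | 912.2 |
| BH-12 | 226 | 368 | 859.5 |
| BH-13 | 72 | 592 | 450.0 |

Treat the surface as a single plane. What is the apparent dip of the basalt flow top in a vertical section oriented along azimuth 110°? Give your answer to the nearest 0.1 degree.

44.1°

Let the plane be z = a·x + b·y + c.
BH-12−BH-11: 124a + 76b = −52.7;  BH-13−BH-11: −30a + 300b = −462.2.
Solving gives a = 0.48929, b = −1.49174.
Unit vector along 110° is (sin 110°, cos 110°) = (0.9397, -0.3420).
Slope in that direction = a·(0.9397) + b·(-0.3420) = 0.96999.
Apparent dip = arctan|0.96999| = 44.1° (true dip is 57.5°, so apparent ≤ true as expected).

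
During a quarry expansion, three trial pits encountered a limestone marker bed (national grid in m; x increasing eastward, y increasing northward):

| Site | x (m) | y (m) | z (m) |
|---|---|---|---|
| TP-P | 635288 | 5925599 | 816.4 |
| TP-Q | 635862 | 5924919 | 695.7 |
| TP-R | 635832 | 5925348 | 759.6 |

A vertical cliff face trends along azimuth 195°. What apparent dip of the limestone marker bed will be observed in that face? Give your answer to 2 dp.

Let the plane be z = a·x + b·y + c.
TP-Q−TP-P: 574a − 680b = −120.7;  TP-R−TP-P: 544a − 251b = −56.8.
Solving gives a = −0.03688, b = 0.14637.
Unit vector along 195° is (sin 195°, cos 195°) = (-0.2588, -0.9659).
Slope in that direction = a·(-0.2588) + b·(-0.9659) = −0.13184.
Apparent dip = arctan|0.13184| = 7.51° (true dip is 8.6°, so apparent ≤ true as expected).

7.51°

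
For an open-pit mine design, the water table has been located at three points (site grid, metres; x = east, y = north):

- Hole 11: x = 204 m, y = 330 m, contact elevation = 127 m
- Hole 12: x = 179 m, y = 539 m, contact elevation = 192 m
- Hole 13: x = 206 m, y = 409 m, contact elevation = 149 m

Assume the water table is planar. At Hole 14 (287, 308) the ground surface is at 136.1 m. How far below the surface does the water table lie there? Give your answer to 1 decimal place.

Let the plane be z = a·x + b·y + c.
Hole 12−Hole 11: −25a + 209b = 65;  Hole 13−Hole 11: 2a + 79b = 22.
Solving gives a = −0.22440, b = 0.28416.
Then c = 127 − a·204 − b·330 = 79.01.
At (287, 308): z_contact = −64.40 + 87.52 + 79.01 = 102.12 m.
Depth below ground = 136.1 − 102.12 = 34.0 m.

34.0 m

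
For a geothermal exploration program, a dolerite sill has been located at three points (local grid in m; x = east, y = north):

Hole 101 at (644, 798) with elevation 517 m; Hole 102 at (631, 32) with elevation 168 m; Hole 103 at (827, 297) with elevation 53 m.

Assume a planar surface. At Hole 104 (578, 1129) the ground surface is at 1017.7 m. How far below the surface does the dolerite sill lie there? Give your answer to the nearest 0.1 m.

261.7 m

Two edge vectors: Hole 101→Hole 102 = (-13, -766, -349), Hole 101→Hole 103 = (183, -501, -464).
Normal n = (Hole 101→Hole 102) × (Hole 101→Hole 103) = (180575, -69899, 146691).
So ∂z/∂x = −n_x/n_z = −1.230989 and ∂z/∂y = −n_y/n_z = 0.476505.
Intercept c from Hole 101: 517 + 792.76 − 380.25 = 929.51.
At (578, 1129): z_contact = −711.51 + 537.97 + 929.51 = 755.97 m.
Depth below ground = 1017.7 − 755.97 = 261.7 m.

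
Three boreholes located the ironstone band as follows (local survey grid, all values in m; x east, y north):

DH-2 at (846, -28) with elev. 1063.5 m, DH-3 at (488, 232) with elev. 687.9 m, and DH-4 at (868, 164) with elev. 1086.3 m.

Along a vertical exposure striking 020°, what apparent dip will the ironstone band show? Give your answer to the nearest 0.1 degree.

Two edge vectors: DH-2→DH-3 = (-358, 260, -375.6), DH-2→DH-4 = (22, 192, 22.8).
Normal n = (DH-2→DH-3) × (DH-2→DH-4) = (78043.2, -100.8, -74456).
So ∂z/∂x = −n_x/n_z = 1.04818 and ∂z/∂y = −n_y/n_z = −0.00135.
Unit vector along 020° is (sin 20°, cos 20°) = (0.3420, 0.9397).
Slope in that direction = a·(0.3420) + b·(0.9397) = 0.35723.
Apparent dip = arctan|0.35723| = 19.7° (true dip is 46.3°, so apparent ≤ true as expected).

19.7°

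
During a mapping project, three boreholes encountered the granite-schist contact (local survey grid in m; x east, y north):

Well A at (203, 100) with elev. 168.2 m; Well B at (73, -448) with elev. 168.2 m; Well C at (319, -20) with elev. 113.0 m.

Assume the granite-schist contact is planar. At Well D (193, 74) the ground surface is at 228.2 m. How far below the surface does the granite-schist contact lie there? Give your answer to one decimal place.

58.5 m

Two edge vectors: Well A→Well B = (-130, -548, 0), Well A→Well C = (116, -120, -55.2).
Normal n = (Well A→Well B) × (Well A→Well C) = (30249.6, -7176, 79168).
So ∂z/∂x = −n_x/n_z = −0.38209 and ∂z/∂y = −n_y/n_z = 0.09064.
Intercept c from Well A: 168.2 + 77.57 − 9.06 = 236.70.
At (193, 74): z_contact = −73.74 + 6.71 + 236.70 = 169.66 m.
Depth below ground = 228.2 − 169.66 = 58.5 m.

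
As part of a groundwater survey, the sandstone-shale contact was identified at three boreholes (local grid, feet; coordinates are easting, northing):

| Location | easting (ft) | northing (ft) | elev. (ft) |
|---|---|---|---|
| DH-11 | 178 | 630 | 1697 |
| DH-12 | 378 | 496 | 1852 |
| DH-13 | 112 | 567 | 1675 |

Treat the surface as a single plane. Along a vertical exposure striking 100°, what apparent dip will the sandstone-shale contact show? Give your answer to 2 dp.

32.25°

Let the plane be z = a·easting + b·northing + c.
DH-12−DH-11: 200a − 134b = 155;  DH-13−DH-11: −66a − 63b = −22.
Solving gives a = 0.59285, b = −0.27187.
Unit vector along 100° is (sin 100°, cos 100°) = (0.9848, -0.1736).
Slope in that direction = a·(0.9848) + b·(-0.1736) = 0.63105.
Apparent dip = arctan|0.63105| = 32.25° (true dip is 33.1°, so apparent ≤ true as expected).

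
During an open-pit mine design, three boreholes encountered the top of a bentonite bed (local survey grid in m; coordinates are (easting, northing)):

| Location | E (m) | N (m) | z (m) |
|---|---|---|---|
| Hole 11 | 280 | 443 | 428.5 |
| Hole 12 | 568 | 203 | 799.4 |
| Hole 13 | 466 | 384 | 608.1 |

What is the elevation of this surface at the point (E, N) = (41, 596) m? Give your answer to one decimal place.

149.5 m

Let the plane be z = a·E + b·N + c.
Hole 12−Hole 11: 288a − 240b = 370.9;  Hole 13−Hole 11: 186a − 59b = 179.6.
Solving gives a = 0.76754, b = −0.62437.
Then c = 428.5 − a·280 − b·443 = 490.19.
At (41, 596): z = 31.5 − 372.1 + 490.19 = 149.5 m.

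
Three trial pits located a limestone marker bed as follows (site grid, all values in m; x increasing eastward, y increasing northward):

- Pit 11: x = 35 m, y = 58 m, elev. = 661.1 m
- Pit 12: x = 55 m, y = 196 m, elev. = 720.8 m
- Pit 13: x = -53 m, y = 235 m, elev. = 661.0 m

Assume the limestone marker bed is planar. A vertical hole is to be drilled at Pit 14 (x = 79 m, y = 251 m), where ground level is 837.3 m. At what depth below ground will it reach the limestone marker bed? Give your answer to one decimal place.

81.9 m

Let the plane be z = a·x + b·y + c.
Pit 12−Pit 11: 20a + 138b = 59.7;  Pit 13−Pit 11: −88a + 177b = −0.1.
Solving gives a = 0.67462, b = 0.33484.
Then c = 661.1 − a·35 − b·58 = 618.07.
At (79, 251): z_contact = 53.29 + 84.04 + 618.07 = 755.41 m.
Depth below ground = 837.3 − 755.41 = 81.9 m.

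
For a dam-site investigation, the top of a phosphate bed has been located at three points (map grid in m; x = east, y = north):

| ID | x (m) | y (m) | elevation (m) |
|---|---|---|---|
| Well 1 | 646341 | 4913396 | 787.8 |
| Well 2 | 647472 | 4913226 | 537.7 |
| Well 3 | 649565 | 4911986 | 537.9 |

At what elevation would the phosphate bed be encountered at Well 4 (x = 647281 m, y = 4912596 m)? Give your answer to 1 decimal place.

909.5 m

Let the plane be z = a·x + b·y + c.
Well 2−Well 1: 1131a − 170b = −250.1;  Well 3−Well 1: 3224a − 1410b = −249.9.
Solving gives a = −0.296339681, b = −0.500353993.
Then c = 787.8 − a·646341 − b·4913396 = 2650761.59.
At (647281, 4912596): z = −191815.0 − 2458037.0 + 2650761.59 = 909.5 m.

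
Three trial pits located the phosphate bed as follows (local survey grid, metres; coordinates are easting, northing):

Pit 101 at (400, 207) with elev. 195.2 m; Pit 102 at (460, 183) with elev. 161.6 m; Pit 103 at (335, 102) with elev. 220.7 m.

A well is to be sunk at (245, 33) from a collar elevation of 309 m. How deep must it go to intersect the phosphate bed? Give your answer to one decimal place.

46.6 m

Let the plane be z = a·easting + b·northing + c.
Pit 102−Pit 101: 60a − 24b = −33.6;  Pit 103−Pit 101: −65a − 105b = 25.5.
Solving gives a = −0.52672, b = 0.08321.
Then c = 195.2 − a·400 − b·207 = 388.66.
At (245, 33): z_contact = −129.05 + 2.75 + 388.66 = 262.36 m.
Depth below ground = 309 − 262.36 = 46.6 m.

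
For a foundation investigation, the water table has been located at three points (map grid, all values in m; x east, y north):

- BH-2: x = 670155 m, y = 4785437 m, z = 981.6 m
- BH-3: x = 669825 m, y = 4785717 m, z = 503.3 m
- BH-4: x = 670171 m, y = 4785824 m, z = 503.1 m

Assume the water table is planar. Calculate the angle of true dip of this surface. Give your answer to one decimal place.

52.7°

Let the plane be z = a·x + b·y + c.
BH-3−BH-2: −330a + 280b = −478.3;  BH-4−BH-2: 16a + 387b = −478.5.
Solving gives a = 0.38673, b = −1.25242.
Gradient magnitude |∇z| = √(a² + b²) = √(0.14956 + 1.56856) = 1.31077.
True dip = arctan(1.31077) = 52.7°, dipping toward NNW (azimuth ≈ 343°).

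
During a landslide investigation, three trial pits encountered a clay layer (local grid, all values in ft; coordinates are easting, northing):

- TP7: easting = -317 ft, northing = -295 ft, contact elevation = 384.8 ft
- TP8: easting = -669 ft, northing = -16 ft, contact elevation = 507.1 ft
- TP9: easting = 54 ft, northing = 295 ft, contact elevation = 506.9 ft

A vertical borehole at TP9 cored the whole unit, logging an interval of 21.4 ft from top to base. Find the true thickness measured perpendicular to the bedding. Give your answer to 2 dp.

20.45 ft

Two edge vectors: TP7→TP8 = (-352, 279, 122.3), TP7→TP9 = (371, 590, 122.1).
Normal n = (TP7→TP8) × (TP7→TP9) = (-38091.1, 88352.5, -311189).
So ∂z/∂easting = −n_x/n_z = −0.12241 and ∂z/∂northing = −n_y/n_z = 0.28392.
|∇z| = √(a²+b²) = 0.30918, so dip δ = arctan(0.30918) = 17.18°.
True thickness = vertical thickness × cos δ = 21.4 × cos 17.18° = 20.45 ft.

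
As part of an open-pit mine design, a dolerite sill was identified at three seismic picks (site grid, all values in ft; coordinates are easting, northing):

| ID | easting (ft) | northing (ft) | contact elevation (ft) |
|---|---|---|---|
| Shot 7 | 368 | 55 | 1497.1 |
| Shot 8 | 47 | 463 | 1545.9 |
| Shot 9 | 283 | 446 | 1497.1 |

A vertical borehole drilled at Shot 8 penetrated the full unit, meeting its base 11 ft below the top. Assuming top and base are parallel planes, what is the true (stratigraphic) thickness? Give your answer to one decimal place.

10.8 ft

Two edge vectors: Shot 7→Shot 8 = (-321, 408, 48.8), Shot 7→Shot 9 = (-85, 391, 0).
Normal n = (Shot 7→Shot 8) × (Shot 7→Shot 9) = (-19080.8, -4148, -90831).
So ∂z/∂easting = −n_x/n_z = −0.21007 and ∂z/∂northing = −n_y/n_z = −0.04567.
|∇z| = √(a²+b²) = 0.21498, so dip δ = arctan(0.21498) = 12.13°.
True thickness = vertical thickness × cos δ = 11 × cos 12.13° = 10.8 ft.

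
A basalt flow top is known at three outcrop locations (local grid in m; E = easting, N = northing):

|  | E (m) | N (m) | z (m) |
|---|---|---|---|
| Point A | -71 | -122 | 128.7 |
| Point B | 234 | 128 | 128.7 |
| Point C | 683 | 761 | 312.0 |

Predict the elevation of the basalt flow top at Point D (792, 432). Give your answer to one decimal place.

22.6 m

Two edge vectors: Point A→Point B = (305, 250, 0), Point A→Point C = (754, 883, 183.3).
Normal n = (Point A→Point B) × (Point A→Point C) = (45825, -55906.5, 80815).
So ∂z/∂E = −n_x/n_z = −0.56704 and ∂z/∂N = −n_y/n_z = 0.69178.
Intercept c from Point A: 128.7 − 40.26 + 84.40 = 172.84.
At (792, 432): z = −449.1 + 298.9 + 172.84 = 22.6 m.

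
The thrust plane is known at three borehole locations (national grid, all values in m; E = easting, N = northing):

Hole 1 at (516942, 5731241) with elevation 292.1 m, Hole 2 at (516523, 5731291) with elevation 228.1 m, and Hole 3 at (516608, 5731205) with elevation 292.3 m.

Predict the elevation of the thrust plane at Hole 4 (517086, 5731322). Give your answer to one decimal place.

247.8 m

Let the plane be z = a·E + b·N + c.
Hole 2−Hole 1: −419a + 50b = −64;  Hole 3−Hole 1: −334a − 36b = 0.2.
Solving gives a = 0.072174679, b = −0.675176189.
Then c = 292.1 − a·516942 − b·5731241 = 3832579.44.
At (517086, 5731322): z = 37320.5 − 3869652.1 + 3832579.44 = 247.8 m.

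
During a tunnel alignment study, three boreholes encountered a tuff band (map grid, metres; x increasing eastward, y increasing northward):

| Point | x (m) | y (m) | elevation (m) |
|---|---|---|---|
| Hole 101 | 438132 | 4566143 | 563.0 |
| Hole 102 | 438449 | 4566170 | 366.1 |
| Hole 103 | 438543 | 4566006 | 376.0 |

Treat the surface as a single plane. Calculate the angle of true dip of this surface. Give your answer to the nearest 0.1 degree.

35.3°

Let the plane be z = a·x + b·y + c.
Hole 102−Hole 101: 317a + 27b = −196.9;  Hole 103−Hole 101: 411a − 137b = −187.
Solving gives a = −0.58732, b = −0.39700.
Gradient magnitude |∇z| = √(a² + b²) = √(0.34495 + 0.15761) = 0.70891.
True dip = arctan(0.70891) = 35.3°, dipping toward NE (azimuth ≈ 056°).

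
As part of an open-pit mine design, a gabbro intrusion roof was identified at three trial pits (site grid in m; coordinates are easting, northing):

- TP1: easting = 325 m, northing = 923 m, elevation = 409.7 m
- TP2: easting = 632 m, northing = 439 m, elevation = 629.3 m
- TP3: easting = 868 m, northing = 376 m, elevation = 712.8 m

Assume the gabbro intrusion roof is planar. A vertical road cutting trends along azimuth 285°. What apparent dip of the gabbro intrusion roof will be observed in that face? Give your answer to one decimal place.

18.9°

Two edge vectors: TP1→TP2 = (307, -484, 219.6), TP1→TP3 = (543, -547, 303.1).
Normal n = (TP1→TP2) × (TP1→TP3) = (-26579.2, 26191.1, 94883).
So ∂z/∂easting = −n_x/n_z = 0.28013 and ∂z/∂northing = −n_y/n_z = −0.27604.
Unit vector along 285° is (sin 285°, cos 285°) = (-0.9659, 0.2588).
Slope in that direction = a·(-0.9659) + b·(0.2588) = −0.34202.
Apparent dip = arctan|0.34202| = 18.9° (true dip is 21.5°, so apparent ≤ true as expected).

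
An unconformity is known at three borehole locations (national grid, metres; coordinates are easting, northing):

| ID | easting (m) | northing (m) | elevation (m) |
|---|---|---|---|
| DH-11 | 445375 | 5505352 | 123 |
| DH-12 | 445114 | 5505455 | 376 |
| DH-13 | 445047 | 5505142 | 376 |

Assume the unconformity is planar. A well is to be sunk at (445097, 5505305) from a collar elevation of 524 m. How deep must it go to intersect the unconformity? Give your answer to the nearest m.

Two edge vectors: DH-11→DH-12 = (-261, 103, 253), DH-11→DH-13 = (-328, -210, 253).
Normal n = (DH-11→DH-12) × (DH-11→DH-13) = (79189, -16951, 88594).
So ∂z/∂easting = −n_x/n_z = −0.89384157 and ∂z/∂northing = −n_y/n_z = 0.19133350.
Intercept c from DH-11: 123 + 398094.69 − 1053358.26 = −655140.57.
At (445097, 5505305): z_contact = −397846.2 + 1053349.3 − 655140.57 = 362.5 m.
Depth below ground = 524 − 362.5 = 162 m.

162 m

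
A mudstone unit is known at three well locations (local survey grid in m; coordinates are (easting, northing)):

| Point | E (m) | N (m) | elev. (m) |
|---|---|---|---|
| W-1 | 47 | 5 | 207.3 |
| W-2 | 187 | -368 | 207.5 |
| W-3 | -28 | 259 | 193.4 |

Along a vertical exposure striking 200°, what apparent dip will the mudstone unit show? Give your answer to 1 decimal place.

Let the plane be z = a·E + b·N + c.
W-2−W-1: 140a − 373b = 0.2;  W-3−W-1: −75a + 254b = −13.9.
Solving gives a = −0.67685, b = −0.25458.
Unit vector along 200° is (sin 200°, cos 200°) = (-0.3420, -0.9397).
Slope in that direction = a·(-0.3420) + b·(-0.9397) = 0.47072.
Apparent dip = arctan|0.47072| = 25.2° (true dip is 35.9°, so apparent ≤ true as expected).

25.2°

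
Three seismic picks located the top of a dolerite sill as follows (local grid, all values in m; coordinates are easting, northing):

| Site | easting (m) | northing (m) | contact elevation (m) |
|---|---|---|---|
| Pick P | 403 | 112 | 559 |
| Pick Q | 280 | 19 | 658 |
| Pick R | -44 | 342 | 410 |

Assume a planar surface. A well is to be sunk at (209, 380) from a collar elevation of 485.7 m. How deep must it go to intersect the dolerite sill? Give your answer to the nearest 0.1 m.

Let the plane be z = a·easting + b·northing + c.
Pick Q−Pick P: −123a − 93b = 99;  Pick R−Pick P: −447a + 230b = −149.
Solving gives a = −0.12758, b = −0.89578.
Then c = 559 − a·403 − b·112 = 710.74.
At (209, 380): z_contact = −26.66 − 340.40 + 710.74 = 343.68 m.
Depth below ground = 485.7 − 343.68 = 142.0 m.

142.0 m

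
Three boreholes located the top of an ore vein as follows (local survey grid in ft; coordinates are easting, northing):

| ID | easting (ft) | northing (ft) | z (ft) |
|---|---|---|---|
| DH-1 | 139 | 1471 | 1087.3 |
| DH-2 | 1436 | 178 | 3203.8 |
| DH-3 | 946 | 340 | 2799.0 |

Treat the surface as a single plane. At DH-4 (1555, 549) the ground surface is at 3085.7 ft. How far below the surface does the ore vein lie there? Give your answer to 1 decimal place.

Let the plane be z = a·easting + b·northing + c.
DH-2−DH-1: 1297a − 1293b = 2116.5;  DH-3−DH-1: 807a − 1131b = 1711.7.
Solving gives a = 0.426333, b = −1.209239.
Then c = 1087.3 − a·139 − b·1471 = 2806.83.
At (1555, 549): z_contact = 662.95 − 663.87 + 2806.83 = 2805.91 ft.
Depth below ground = 3085.7 − 2805.91 = 279.8 ft.

279.8 ft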